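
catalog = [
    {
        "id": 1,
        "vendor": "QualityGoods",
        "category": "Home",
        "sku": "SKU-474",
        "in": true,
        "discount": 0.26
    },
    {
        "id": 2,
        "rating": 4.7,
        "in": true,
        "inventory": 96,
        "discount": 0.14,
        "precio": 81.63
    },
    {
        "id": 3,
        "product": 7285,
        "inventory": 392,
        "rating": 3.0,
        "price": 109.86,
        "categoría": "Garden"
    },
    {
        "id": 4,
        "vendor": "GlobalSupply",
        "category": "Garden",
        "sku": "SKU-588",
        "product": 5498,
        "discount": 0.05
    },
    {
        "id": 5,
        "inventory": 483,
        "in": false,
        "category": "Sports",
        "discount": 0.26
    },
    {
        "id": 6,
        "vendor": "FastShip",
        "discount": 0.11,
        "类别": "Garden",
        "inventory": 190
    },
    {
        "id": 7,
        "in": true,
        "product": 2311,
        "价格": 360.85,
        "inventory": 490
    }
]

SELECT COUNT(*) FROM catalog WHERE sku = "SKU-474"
1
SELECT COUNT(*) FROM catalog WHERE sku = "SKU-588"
1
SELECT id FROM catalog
[1, 2, 3, 4, 5, 6, 7]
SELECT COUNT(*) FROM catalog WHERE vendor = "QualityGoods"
1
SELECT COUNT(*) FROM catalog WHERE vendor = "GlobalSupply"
1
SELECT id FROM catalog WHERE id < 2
[1]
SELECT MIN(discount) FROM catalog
0.05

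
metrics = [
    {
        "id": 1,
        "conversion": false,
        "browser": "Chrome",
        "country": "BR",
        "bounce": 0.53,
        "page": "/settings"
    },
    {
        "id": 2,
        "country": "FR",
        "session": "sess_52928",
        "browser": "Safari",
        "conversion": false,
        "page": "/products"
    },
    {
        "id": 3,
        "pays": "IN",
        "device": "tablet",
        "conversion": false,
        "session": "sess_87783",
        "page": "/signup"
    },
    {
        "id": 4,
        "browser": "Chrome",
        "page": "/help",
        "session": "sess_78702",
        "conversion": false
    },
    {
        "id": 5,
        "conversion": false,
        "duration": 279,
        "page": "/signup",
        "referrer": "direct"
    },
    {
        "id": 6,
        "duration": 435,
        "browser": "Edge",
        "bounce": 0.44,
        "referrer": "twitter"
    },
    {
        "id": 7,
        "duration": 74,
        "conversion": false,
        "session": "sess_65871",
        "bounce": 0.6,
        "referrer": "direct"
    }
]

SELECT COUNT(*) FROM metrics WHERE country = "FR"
1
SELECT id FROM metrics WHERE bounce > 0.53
[7]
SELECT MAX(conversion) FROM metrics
False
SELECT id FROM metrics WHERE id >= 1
[1, 2, 3, 4, 5, 6, 7]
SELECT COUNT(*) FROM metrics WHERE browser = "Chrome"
2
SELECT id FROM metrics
[1, 2, 3, 4, 5, 6, 7]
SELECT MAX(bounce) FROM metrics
0.6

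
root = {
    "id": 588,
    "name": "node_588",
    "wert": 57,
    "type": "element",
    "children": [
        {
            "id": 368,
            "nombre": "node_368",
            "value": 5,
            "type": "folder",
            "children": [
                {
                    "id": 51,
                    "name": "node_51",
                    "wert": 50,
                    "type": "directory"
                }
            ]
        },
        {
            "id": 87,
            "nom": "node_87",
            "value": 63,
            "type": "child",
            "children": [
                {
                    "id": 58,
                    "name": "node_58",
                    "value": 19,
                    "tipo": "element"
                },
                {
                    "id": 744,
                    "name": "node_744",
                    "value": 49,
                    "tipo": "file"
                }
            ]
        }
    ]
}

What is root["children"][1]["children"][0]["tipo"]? "element"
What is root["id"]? 588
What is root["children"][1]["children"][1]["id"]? 744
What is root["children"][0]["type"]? "folder"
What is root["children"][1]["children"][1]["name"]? "node_744"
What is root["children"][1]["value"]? 63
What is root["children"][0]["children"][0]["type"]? "directory"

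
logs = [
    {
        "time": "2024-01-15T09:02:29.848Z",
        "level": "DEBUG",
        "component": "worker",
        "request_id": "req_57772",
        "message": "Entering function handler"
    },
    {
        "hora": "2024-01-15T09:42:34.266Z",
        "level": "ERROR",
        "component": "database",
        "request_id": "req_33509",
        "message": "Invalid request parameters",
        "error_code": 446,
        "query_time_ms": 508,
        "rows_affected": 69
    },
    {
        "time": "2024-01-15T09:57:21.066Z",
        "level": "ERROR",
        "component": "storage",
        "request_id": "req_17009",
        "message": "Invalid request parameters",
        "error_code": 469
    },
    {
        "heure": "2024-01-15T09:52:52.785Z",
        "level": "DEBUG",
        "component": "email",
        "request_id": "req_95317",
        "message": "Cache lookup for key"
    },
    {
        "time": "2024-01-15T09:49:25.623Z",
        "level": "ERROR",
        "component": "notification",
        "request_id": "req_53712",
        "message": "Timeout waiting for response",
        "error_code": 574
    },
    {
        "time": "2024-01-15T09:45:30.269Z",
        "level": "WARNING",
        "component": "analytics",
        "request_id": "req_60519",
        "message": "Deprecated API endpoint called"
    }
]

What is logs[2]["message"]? "Invalid request parameters"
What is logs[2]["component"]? "storage"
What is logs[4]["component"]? "notification"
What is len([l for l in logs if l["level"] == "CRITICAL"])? 0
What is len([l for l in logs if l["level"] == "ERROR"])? 3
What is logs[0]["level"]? "DEBUG"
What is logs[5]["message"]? "Deprecated API endpoint called"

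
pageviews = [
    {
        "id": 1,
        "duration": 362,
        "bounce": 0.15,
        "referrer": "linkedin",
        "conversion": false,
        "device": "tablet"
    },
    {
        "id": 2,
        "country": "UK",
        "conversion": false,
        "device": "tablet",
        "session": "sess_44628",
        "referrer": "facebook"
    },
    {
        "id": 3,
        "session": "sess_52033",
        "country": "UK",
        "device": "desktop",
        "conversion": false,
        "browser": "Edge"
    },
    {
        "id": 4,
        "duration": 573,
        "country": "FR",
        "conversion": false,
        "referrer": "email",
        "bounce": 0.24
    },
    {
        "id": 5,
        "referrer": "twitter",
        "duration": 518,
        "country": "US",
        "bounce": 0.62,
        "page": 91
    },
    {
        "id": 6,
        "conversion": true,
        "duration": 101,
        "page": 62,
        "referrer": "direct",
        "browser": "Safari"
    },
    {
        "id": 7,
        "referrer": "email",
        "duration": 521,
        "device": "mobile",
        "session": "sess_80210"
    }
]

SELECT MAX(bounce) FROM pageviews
0.62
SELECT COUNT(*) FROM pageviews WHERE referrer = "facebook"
1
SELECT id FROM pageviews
[1, 2, 3, 4, 5, 6, 7]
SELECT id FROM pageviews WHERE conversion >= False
[1, 2, 3, 4, 6]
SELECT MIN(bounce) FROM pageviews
0.15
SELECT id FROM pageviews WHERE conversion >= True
[6]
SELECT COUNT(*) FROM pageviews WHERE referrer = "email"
2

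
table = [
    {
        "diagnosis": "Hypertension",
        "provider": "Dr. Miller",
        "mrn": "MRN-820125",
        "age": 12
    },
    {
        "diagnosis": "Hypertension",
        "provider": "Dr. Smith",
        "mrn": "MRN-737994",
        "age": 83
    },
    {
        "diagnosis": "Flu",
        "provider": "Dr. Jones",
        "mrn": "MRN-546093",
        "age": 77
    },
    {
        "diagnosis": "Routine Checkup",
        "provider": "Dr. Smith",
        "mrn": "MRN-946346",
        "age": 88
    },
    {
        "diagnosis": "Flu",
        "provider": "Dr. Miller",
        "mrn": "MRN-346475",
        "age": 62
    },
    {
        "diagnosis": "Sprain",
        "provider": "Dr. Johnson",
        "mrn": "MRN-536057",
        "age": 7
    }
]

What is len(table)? 6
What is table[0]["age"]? 12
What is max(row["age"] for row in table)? 88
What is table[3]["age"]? 88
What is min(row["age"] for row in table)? 7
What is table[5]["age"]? 7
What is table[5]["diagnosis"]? "Sprain"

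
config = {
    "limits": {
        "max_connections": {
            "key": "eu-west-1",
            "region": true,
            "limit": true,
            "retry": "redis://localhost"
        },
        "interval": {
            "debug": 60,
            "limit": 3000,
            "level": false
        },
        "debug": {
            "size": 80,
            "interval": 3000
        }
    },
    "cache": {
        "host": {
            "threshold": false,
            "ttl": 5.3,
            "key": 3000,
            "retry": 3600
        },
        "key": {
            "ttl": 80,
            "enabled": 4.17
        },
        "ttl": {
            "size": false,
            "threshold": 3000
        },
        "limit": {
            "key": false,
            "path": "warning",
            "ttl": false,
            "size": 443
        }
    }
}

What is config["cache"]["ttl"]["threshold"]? 3000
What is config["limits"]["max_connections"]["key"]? "eu-west-1"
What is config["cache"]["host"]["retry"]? 3600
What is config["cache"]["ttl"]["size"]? False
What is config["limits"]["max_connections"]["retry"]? "redis://localhost"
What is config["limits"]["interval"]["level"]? False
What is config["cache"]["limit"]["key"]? False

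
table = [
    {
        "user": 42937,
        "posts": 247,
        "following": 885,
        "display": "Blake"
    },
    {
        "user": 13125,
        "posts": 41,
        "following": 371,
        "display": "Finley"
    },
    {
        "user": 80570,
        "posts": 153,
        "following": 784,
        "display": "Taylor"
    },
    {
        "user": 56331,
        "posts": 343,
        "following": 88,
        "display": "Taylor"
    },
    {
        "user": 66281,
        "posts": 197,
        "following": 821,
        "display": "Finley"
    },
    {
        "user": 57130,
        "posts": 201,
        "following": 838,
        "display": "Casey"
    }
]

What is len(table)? 6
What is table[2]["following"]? 784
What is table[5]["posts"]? 201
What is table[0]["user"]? 42937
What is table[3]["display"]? "Taylor"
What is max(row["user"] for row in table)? 80570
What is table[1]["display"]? "Finley"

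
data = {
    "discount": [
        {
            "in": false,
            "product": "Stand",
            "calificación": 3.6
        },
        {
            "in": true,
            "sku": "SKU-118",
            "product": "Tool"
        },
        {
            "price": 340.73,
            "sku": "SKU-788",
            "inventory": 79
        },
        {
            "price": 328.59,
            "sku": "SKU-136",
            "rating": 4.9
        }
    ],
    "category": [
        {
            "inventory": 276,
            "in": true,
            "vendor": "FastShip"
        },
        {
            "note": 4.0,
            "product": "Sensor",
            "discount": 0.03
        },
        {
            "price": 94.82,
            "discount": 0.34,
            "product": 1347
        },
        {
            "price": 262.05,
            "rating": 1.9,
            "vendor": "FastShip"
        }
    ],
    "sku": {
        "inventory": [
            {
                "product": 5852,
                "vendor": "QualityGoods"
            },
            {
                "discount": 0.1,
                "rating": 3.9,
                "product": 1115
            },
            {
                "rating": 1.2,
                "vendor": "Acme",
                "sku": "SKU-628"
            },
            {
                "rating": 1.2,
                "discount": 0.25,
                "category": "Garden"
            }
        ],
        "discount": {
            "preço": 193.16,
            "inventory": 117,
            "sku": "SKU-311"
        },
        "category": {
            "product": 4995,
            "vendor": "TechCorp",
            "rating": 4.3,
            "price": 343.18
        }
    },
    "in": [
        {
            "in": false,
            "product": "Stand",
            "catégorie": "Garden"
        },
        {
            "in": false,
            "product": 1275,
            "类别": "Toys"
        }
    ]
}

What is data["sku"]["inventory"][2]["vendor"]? "Acme"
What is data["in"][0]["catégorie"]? "Garden"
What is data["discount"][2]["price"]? 340.73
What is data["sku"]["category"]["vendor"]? "TechCorp"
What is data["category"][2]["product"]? 1347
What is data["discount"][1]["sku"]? "SKU-118"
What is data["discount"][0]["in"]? False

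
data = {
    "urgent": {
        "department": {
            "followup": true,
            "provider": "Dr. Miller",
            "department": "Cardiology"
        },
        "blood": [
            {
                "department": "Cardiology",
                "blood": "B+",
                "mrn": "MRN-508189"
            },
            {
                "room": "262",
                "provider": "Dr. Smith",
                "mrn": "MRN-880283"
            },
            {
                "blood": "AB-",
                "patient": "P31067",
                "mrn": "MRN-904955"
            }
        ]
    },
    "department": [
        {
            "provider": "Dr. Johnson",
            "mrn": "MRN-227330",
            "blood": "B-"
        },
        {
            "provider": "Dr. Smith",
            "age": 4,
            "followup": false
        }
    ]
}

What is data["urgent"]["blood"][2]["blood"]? "AB-"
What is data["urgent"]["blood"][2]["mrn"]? "MRN-904955"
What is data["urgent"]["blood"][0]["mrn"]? "MRN-508189"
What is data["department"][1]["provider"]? "Dr. Smith"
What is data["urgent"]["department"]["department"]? "Cardiology"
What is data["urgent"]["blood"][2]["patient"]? "P31067"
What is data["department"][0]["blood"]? "B-"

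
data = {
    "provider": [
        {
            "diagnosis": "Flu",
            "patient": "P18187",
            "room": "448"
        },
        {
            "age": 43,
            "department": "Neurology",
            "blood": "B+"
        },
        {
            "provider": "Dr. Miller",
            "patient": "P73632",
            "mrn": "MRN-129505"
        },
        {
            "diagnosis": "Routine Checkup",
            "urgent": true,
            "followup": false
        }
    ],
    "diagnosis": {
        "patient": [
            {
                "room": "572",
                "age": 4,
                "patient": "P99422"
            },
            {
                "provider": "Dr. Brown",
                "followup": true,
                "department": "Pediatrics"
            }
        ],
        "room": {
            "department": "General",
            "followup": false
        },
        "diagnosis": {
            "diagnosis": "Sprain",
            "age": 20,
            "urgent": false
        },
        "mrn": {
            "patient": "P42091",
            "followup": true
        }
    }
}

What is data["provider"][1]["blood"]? "B+"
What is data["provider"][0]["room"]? "448"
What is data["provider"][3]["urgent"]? True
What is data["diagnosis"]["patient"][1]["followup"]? True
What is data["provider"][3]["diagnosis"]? "Routine Checkup"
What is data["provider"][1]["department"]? "Neurology"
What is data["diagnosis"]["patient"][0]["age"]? 4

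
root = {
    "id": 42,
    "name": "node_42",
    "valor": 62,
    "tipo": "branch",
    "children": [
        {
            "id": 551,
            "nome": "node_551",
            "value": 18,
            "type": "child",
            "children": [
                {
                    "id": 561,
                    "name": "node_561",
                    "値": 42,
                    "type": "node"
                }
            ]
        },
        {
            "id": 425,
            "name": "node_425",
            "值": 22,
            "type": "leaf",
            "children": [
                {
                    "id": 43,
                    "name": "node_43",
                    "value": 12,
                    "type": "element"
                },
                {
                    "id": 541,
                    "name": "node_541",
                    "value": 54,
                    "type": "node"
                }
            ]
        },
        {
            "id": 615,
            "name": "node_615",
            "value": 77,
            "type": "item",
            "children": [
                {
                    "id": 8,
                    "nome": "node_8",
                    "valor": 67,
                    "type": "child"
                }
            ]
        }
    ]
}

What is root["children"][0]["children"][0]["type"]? "node"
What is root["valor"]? 62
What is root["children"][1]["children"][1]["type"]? "node"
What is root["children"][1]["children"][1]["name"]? "node_541"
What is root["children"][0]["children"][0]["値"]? 42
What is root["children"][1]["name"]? "node_425"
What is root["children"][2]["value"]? 77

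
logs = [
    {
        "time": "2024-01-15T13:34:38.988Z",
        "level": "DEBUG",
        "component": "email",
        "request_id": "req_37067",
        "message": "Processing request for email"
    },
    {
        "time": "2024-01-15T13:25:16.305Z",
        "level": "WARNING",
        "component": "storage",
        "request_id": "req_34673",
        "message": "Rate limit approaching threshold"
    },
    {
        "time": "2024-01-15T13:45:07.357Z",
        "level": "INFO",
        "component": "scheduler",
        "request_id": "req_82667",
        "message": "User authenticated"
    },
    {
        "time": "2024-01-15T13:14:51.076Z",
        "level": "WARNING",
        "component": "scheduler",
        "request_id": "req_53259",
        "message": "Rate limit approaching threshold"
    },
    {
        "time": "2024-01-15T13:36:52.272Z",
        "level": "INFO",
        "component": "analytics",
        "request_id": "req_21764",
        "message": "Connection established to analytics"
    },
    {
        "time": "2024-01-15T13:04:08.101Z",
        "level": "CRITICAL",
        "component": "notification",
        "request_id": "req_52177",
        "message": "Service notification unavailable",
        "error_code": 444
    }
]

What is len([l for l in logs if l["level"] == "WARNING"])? 2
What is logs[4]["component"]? "analytics"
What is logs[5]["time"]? "2024-01-15T13:04:08.101Z"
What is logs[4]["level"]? "INFO"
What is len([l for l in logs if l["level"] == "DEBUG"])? 1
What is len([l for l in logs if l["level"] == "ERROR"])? 0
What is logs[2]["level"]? "INFO"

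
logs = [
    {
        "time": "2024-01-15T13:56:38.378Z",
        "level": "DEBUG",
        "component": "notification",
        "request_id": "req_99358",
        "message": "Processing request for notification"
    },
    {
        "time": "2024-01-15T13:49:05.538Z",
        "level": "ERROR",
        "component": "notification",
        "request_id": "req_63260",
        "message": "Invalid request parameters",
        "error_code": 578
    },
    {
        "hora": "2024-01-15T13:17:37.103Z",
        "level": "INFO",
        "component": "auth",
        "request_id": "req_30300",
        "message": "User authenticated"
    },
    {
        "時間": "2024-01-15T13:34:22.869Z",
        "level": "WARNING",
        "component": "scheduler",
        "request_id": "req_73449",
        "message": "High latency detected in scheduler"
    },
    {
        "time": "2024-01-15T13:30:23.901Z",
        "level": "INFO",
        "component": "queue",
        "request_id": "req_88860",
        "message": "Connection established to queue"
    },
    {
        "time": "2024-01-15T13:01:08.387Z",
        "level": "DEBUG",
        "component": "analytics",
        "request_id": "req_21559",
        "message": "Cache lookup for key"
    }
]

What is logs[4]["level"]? "INFO"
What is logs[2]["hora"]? "2024-01-15T13:17:37.103Z"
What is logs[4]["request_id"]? "req_88860"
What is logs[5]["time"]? "2024-01-15T13:01:08.387Z"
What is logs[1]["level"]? "ERROR"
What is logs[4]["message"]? "Connection established to queue"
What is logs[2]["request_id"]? "req_30300"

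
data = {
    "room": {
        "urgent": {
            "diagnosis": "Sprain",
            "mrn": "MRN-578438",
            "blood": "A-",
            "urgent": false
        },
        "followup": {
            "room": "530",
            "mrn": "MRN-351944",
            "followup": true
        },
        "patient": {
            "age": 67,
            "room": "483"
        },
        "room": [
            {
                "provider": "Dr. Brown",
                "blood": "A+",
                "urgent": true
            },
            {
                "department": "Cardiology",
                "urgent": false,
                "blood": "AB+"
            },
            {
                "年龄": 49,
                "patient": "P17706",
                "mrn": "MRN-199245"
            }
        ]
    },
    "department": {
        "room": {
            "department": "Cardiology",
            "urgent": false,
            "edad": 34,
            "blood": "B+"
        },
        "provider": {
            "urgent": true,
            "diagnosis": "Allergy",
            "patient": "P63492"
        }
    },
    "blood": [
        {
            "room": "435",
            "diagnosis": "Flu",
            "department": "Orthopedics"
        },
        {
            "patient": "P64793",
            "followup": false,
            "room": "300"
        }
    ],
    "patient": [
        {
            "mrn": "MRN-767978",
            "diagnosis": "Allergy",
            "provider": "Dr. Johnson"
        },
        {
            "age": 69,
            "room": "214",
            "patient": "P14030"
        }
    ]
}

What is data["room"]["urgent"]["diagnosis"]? "Sprain"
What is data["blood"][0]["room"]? "435"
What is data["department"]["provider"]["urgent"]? True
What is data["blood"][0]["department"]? "Orthopedics"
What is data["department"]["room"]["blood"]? "B+"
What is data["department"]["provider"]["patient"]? "P63492"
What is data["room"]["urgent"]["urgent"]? False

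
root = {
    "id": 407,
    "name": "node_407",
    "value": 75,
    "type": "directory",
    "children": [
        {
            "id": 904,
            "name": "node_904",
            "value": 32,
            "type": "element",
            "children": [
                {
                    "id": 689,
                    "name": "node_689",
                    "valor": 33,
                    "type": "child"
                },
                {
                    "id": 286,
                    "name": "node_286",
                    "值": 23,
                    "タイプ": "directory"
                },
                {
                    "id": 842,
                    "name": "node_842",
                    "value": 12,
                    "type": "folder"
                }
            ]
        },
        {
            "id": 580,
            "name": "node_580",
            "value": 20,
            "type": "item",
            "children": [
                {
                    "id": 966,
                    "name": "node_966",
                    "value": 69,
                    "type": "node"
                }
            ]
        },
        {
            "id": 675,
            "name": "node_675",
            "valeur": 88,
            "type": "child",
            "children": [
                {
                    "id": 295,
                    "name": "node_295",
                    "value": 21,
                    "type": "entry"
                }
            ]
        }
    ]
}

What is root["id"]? 407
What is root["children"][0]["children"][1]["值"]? 23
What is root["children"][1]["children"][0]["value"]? 69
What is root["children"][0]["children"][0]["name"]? "node_689"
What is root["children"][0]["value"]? 32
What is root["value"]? 75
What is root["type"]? "directory"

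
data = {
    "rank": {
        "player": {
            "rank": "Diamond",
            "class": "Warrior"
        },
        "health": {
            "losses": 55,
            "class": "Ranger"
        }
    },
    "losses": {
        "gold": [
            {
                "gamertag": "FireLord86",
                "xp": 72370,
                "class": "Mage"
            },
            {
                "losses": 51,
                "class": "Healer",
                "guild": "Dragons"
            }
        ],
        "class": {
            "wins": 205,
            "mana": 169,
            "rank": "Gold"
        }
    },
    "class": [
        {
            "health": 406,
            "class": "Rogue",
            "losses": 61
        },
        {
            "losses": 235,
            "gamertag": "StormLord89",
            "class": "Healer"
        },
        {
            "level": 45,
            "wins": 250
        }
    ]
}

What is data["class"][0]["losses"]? 61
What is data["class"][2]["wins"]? 250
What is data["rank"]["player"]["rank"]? "Diamond"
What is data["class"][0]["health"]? 406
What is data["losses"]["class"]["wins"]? 205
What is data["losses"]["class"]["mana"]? 169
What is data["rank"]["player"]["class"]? "Warrior"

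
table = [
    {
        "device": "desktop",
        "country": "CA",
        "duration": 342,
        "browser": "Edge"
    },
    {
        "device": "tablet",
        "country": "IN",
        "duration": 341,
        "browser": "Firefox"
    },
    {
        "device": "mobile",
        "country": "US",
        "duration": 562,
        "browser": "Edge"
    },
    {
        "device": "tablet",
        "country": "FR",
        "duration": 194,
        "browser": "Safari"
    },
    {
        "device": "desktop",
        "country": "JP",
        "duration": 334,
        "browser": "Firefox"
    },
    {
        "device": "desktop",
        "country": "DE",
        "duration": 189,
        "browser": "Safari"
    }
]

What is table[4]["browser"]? "Firefox"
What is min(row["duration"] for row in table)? 189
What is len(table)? 6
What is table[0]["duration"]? 342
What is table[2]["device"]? "mobile"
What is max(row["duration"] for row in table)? 562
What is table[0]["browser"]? "Edge"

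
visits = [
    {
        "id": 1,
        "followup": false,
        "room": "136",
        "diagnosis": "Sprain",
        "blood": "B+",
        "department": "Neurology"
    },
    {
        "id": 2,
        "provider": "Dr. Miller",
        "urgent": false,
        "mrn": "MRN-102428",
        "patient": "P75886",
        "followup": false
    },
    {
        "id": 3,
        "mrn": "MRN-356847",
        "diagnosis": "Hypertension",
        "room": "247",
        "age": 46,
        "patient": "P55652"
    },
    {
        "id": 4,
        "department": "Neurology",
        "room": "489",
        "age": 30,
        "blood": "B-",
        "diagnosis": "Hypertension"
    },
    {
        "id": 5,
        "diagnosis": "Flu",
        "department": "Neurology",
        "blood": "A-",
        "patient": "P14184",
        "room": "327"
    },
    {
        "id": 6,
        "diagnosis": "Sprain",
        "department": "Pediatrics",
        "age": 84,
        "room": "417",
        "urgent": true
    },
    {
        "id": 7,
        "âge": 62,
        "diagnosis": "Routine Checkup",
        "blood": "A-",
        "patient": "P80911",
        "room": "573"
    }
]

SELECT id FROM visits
[1, 2, 3, 4, 5, 6, 7]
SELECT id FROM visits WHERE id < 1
[]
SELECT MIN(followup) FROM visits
False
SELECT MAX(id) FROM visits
7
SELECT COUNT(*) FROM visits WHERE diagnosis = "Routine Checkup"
1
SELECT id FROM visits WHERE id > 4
[5, 6, 7]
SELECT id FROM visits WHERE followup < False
[]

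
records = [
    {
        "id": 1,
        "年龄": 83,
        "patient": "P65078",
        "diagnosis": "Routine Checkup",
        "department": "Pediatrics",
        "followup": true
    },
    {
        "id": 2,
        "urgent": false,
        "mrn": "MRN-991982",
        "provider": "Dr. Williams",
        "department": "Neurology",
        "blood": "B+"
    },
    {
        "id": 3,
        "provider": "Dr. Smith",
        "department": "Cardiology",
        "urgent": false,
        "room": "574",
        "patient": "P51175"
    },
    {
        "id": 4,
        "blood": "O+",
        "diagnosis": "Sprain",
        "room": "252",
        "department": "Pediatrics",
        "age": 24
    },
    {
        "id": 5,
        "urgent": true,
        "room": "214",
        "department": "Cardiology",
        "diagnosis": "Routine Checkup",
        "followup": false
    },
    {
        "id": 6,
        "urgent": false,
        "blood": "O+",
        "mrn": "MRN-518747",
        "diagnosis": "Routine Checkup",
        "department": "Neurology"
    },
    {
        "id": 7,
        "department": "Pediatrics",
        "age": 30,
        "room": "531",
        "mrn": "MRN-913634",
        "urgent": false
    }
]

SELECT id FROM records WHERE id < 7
[1, 2, 3, 4, 5, 6]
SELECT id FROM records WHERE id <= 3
[1, 2, 3]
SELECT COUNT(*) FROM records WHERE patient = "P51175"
1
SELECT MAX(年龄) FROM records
83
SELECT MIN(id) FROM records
1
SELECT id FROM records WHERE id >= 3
[3, 4, 5, 6, 7]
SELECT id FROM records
[1, 2, 3, 4, 5, 6, 7]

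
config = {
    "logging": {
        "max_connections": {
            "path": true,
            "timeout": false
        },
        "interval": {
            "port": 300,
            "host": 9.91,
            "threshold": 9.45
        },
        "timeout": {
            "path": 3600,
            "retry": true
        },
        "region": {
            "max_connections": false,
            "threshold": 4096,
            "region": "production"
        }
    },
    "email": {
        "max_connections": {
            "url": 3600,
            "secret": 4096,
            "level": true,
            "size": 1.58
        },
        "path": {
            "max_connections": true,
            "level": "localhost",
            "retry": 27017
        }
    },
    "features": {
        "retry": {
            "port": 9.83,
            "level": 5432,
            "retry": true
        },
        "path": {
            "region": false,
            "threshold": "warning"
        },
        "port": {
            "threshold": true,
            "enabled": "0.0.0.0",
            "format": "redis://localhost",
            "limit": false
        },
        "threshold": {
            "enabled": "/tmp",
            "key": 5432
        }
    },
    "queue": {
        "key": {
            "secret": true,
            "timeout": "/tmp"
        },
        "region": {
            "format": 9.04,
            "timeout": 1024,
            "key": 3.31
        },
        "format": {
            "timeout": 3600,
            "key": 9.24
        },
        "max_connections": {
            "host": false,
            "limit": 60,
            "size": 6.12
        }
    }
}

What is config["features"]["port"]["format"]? "redis://localhost"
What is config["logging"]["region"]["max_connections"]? False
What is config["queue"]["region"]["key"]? 3.31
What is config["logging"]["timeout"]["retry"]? True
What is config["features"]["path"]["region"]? False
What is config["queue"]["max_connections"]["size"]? 6.12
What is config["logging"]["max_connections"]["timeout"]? False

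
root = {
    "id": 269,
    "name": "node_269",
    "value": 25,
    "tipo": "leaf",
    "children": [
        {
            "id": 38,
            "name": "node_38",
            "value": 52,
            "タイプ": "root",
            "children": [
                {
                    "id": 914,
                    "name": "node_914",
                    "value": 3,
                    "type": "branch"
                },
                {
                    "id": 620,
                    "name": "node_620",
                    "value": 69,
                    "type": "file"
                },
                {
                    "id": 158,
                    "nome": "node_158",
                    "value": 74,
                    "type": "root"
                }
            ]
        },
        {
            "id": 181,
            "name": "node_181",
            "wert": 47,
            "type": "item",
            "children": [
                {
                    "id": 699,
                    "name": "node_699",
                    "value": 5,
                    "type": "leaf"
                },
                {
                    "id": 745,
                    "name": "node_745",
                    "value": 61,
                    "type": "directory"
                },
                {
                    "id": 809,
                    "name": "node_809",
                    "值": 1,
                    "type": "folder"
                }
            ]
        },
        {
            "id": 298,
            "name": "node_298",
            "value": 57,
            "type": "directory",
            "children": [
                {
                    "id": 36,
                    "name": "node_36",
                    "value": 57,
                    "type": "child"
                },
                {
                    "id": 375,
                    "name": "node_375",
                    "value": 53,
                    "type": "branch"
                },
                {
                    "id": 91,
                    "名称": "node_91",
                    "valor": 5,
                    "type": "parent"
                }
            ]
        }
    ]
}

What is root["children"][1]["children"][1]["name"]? "node_745"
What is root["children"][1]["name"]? "node_181"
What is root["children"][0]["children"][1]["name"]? "node_620"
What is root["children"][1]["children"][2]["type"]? "folder"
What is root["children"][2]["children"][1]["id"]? 375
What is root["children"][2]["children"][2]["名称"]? "node_91"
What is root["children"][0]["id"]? 38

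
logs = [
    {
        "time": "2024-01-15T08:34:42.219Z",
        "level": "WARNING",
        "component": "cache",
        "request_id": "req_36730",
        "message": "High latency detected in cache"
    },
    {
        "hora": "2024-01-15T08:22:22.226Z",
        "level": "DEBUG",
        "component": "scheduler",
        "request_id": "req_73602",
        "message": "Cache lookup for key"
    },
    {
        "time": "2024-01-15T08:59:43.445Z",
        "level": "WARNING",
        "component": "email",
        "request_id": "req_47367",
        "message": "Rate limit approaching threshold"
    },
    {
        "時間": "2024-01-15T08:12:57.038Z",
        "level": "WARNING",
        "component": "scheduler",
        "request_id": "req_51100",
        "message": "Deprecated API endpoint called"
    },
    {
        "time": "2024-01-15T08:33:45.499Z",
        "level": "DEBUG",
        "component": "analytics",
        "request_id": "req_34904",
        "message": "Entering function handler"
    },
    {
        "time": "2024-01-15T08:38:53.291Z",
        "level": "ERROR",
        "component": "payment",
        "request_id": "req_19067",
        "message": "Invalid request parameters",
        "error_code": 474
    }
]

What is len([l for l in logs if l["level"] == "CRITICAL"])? 0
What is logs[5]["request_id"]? "req_19067"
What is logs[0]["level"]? "WARNING"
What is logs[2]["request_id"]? "req_47367"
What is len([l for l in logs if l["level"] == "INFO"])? 0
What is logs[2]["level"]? "WARNING"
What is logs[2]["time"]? "2024-01-15T08:59:43.445Z"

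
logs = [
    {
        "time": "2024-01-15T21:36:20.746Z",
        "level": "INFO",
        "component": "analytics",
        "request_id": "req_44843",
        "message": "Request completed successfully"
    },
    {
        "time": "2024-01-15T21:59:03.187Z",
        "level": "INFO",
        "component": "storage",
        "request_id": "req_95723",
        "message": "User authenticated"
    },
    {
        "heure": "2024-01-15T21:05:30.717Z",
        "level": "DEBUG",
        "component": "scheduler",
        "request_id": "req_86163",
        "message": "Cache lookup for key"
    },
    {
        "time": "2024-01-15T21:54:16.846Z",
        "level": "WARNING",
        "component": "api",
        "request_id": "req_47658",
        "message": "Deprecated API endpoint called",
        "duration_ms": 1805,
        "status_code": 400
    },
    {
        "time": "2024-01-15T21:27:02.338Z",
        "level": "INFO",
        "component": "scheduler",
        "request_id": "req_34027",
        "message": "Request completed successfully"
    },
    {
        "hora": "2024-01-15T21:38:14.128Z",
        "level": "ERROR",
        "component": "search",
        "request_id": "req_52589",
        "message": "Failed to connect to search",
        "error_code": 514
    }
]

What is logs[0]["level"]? "INFO"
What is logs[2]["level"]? "DEBUG"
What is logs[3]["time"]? "2024-01-15T21:54:16.846Z"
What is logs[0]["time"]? "2024-01-15T21:36:20.746Z"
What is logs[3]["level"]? "WARNING"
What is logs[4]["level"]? "INFO"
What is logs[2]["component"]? "scheduler"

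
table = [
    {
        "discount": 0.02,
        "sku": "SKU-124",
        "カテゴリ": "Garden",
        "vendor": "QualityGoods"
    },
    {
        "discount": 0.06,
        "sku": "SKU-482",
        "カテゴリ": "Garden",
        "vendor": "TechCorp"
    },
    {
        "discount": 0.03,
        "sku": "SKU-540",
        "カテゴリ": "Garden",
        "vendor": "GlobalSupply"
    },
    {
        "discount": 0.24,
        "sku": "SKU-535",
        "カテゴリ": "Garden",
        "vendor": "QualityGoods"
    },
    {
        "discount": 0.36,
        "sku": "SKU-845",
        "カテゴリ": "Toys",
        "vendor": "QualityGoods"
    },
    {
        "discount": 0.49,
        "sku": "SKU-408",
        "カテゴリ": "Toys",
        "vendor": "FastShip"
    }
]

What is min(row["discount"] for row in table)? 0.02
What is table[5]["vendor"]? "FastShip"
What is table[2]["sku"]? "SKU-540"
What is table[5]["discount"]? 0.49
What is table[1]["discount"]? 0.06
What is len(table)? 6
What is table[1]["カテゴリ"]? "Garden"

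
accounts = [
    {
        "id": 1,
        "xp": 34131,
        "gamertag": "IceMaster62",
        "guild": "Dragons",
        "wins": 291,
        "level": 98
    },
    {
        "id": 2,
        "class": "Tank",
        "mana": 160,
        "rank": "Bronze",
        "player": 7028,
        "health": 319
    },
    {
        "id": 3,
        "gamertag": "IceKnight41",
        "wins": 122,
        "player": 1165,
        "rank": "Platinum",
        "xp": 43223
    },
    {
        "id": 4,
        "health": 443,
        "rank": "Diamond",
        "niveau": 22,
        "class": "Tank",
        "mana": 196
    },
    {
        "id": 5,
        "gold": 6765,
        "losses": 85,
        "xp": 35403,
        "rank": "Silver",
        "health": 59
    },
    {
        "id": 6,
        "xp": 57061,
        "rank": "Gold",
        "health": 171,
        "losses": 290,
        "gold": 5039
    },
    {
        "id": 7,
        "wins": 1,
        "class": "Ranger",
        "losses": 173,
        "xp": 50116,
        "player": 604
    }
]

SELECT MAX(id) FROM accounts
7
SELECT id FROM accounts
[1, 2, 3, 4, 5, 6, 7]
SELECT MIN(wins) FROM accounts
1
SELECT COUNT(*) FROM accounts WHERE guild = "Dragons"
1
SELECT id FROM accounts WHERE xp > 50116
[6]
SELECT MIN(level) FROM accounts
98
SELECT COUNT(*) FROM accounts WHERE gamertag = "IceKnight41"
1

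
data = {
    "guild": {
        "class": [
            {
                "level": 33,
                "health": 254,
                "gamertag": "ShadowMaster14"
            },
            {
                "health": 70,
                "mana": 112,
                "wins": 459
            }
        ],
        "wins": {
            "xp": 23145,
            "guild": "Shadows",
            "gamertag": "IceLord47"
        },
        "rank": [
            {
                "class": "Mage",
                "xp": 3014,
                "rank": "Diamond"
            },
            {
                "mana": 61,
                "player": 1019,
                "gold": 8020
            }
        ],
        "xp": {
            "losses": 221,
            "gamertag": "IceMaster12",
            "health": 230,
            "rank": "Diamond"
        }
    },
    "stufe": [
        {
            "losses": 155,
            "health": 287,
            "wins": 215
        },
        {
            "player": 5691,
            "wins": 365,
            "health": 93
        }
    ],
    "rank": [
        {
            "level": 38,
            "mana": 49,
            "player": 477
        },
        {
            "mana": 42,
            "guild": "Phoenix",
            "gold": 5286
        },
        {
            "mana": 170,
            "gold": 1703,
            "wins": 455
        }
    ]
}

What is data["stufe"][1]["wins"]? 365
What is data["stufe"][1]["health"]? 93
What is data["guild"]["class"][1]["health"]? 70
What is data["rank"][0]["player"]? 477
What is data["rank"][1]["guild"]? "Phoenix"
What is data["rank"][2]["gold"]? 1703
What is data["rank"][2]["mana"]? 170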